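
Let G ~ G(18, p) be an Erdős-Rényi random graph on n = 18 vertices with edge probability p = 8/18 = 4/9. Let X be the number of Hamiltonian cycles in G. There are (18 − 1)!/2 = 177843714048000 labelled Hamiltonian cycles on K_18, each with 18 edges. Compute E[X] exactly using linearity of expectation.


K_18 has (18 − 1)!/2 = 177843714048000 labelled Hamiltonian cycles.
For each such Hamiltonian cycle H, let X_H = 1 if all 18 edges of H are present in G. Then P[X_H = 1] = p^{18} = (4/9)^{18} = 68719476736/150094635296999121.
Summing the indicators: E[X] = Σ_H E[X_H] = 177843714048000 · p^{18} = 177843714048000 · 68719476736/150094635296999121 = 16764508875398316032000/205891132094649.
Numerically: E[X] ≈ 8.142e+07.

E[X] = 177843714048000 · (4/9)^{18} = 16764508875398316032000/205891132094649 ≈ 8.142e+07.


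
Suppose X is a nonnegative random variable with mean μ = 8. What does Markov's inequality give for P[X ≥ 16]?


μ = E[X] = 8, a = 16.
Markov: P[X ≥ 16] ≤ μ/a = (8)/16 = 1/2.
Numerically: ≈ 0.500000.
(Since a = 16 > μ = 8.000000, the bound 1/2 is < 1 and informative.)

P[X ≥ 16] ≤ 1/2 ≈ 0.500000.


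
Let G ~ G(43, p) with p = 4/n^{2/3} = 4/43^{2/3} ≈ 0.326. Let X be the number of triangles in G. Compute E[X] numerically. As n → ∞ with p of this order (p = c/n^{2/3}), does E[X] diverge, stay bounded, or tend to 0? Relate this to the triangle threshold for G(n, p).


Number of potential triangles: C(43, 3) = 12341.
Each occurs with probability p³ ≈ (0.326)³ ≈ 3.46133e-02.
By linearity: E[X] = C(43, 3)·p³ ≈ 12341 · 3.46133e-02 ≈ 427.163.
Since α = 2/3 < 1, p = c/n^{2/3} ≫ 1/n is above the triangle threshold p ~ 1/n. Asymptotically E[X] ~ (c³/6)·n^{3(1−α)} = (4³/6)·n^{1} → ∞; triangles are abundant w.h.p.

E[X] ≈ 427.163; in regime p = Θ(1/n^{2/3}) E[X] diverges (above the triangle threshold p ~ 1/n).


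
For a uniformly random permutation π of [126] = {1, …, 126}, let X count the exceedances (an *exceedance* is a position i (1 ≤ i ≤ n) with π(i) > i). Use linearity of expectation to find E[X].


Write X = Σ_{i=1}^{126} X_i, where X_i = 1_{π(i) > i}.
For each fixed i, π(i) is uniform over {1, …, 126} (marginal of a uniform permutation), so P[π(i) > i] = (n − i)/n. Summing: Σ_{i=1}^{126} (n − i)/n = (0 + 1 + … + 125)/126 = 126(126 − 1)/(2·126) = (126 − 1)/2.
Hence E[X] = Σ_{i=1}^{126} (126 − i)/126 = 125/2 ≈ 62.500.

E[X] = 125/2 = 62.500.


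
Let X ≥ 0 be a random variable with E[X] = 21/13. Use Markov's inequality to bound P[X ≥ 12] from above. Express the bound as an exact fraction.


μ = E[X] = 21/13, a = 12.
Markov: P[X ≥ 12] ≤ μ/a = (21/13)/12 = 7/52.
Numerically: ≈ 0.1346.
(Since a = 12 > μ = 1.6154, the bound 7/52 is < 1 and informative.)

P[X ≥ 12] ≤ 7/52 ≈ 0.1346.


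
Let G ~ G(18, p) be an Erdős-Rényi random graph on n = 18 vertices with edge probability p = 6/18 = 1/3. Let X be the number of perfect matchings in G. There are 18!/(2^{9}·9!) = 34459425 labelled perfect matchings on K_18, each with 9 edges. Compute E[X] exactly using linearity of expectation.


K_18 has 18!/(2^{9}·9!) = 34459425 labelled perfect matchings.
For each such perfect matching H, let X_H = 1 if all 9 edges of H are present in G. Then P[X_H = 1] = p^{9} = (1/3)^{9} = 1/19683.
Summing the indicators: E[X] = Σ_H E[X_H] = 34459425 · p^{9} = 34459425 · 1/19683 = 425425/243.
Numerically: E[X] ≈ 1750.72.

E[X] = 34459425 · (1/3)^{9} = 425425/243 ≈ 1750.72.


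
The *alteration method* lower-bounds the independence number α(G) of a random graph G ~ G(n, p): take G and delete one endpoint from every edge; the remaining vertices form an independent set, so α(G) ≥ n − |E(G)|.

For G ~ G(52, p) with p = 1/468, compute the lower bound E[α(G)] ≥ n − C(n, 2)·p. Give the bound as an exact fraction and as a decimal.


E[|E(G)|] = C(52, 2)·p = 1326 · (1/468) = 17/6.
E[α(G)] ≥ n − E[|E(G)|] = 52 − 17/6 = 295/6.
Numerically: ≈ 49.1667.
(This is only a lower bound; the true E[α(G)] may be larger.)

E[α(G)] ≥ 295/6 ≈ 49.1667.


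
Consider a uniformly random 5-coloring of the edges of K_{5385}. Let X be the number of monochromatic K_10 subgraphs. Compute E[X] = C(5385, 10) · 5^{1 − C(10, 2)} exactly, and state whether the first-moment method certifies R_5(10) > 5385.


E[X] = C(5385, 10) · 5^{1 − 45} = 5603542957245638044321604098176 · 5^{−44} = 5603542957245638044321604098176/5684341886080801486968994140625.
As a reduced fraction: E[X] = 5603542957245638044321604098176/5684341886080801486968994140625 ≈ 0.9857857.
Is E[X] < 1? YES.
Since E[X] < 1, there exists a 5-coloring of K_{5385} with no monochromatic K_10; hence R_5(10) > 5385.

E[X] = 5603542957245638044321604098176/5684341886080801486968994140625 ≈ 0.9857857; E[X] < 1, so R_5(10) > 5385.


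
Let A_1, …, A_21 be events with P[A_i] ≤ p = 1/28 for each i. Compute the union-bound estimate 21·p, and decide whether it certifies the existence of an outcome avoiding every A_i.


Union bound: P[∪_{i=1}^{21} A_i] ≤ Σ_i P[A_i] ≤ 21·p = 21·(1/28) = 3/4.
Numerically: 3/4 ≈ 0.750000.
Is 3/4 < 1? YES.
Since P[∪ A_i] ≤ 3/4 < 1, the complement has P[∩ A_i^c] ≥ 1 − 3/4 = 1/4 > 0, so some outcome avoids every A_i.

21·p = 3/4 ≈ 0.750000; existence CERTIFIED by the union bound.


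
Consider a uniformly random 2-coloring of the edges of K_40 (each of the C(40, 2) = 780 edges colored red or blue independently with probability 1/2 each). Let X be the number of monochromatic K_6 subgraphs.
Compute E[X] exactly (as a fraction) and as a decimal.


Let X = Σ_S X_S over the C(40, 6) = 3838380 subsets S of size 6, where X_S = 1 if the K_6 on S is monochromatic.
For a fixed S, the K_6 on S has C(6, 2) = 15 edges. P[all 15 edges red] = (1/2)^15, and likewise for blue, so P[monochromatic] = 2·(1/2)^15 = 2^{1 − 15} = 1/16384.
Summing: E[X] = C(40, 6) · 2^{1 − 15} = 3838380 · 1/16384 = 959595/4096.
Numerically: E[X] ≈ 234.27612.

E[X] = C(40,6)·2^(1−C(6,2)) = 959595/4096 ≈ 234.27612.


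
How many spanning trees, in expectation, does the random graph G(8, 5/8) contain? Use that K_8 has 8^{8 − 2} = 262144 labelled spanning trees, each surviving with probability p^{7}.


K_8 has 8^{8 − 2} = 262144 labelled spanning trees.
For each such spanning tree H, let X_H = 1 if all 7 edges of H are present in G. Then P[X_H = 1] = p^{7} = (5/8)^{7} = 78125/2097152.
Summing the indicators: E[X] = Σ_H E[X_H] = 262144 · p^{7} = 262144 · 78125/2097152 = 78125/8.
Numerically: E[X] ≈ 9765.62.

E[X] = 262144 · (5/8)^{7} = 78125/8 ≈ 9765.62.


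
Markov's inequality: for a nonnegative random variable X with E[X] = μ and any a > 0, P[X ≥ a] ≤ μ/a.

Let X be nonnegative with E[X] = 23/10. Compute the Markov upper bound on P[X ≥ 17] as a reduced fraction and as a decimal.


μ = E[X] = 23/10, a = 17.
Markov: P[X ≥ 17] ≤ μ/a = (23/10)/17 = 23/170.
Numerically: ≈ 0.135294.
(Since a = 17 > μ = 2.300000, the bound 23/170 is < 1 and informative.)

P[X ≥ 17] ≤ 23/170 ≈ 0.135294.


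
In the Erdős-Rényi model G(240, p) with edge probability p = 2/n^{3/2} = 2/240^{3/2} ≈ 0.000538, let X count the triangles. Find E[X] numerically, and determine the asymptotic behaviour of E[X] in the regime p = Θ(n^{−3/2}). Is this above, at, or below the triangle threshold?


Number of potential triangles: C(240, 3) = 2275280.
Each occurs with probability p³ ≈ (0.000538)³ ≈ 1.55647e-10.
By linearity: E[X] = C(240, 3)·p³ ≈ 2275280 · 1.55647e-10 ≈ 0.000.
Since α = 3/2 > 1, p = c/n^{3/2} = o(1/n) is below the triangle threshold p ~ 1/n. Asymptotically E[X] ~ (c³/6)·n^{3(1−α)} = (2³/6)·n^{-1.5} → 0, so by Markov's inequality G has no triangles w.h.p.

E[X] ≈ 0.000; in regime p = Θ(1/n^{3/2}) E[X] tends to 0 (below the triangle threshold p ~ 1/n).


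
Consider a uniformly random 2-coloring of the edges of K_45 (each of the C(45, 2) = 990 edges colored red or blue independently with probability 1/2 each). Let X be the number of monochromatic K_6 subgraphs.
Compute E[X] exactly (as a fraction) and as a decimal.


Let X = Σ_S X_S over the C(45, 6) = 8145060 subsets S of size 6, where X_S = 1 if the K_6 on S is monochromatic.
For a fixed S, the K_6 on S has C(6, 2) = 15 edges. P[all 15 edges red] = (1/2)^15, and likewise for blue, so P[monochromatic] = 2·(1/2)^15 = 2^{1 − 15} = 1/16384.
By linearity of expectation: E[X] = C(45, 6) · 2^{1 − 15} = 8145060 · 1/16384 = 2036265/4096.
Numerically: E[X] ≈ 497.13501.

E[X] = C(45,6)·2^(1−C(6,2)) = 2036265/4096 ≈ 497.13501.


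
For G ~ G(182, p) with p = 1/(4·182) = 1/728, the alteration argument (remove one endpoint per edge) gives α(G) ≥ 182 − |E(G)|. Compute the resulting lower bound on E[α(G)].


E[|E(G)|] = C(182, 2)·p = 16471 · (1/728) = 181/8.
E[α(G)] ≥ n − E[|E(G)|] = 182 − 181/8 = 1275/8.
Numerically: ≈ 159.375.
(This is only a lower bound; the true E[α(G)] may be larger.)

E[α(G)] ≥ 1275/8 ≈ 159.375.


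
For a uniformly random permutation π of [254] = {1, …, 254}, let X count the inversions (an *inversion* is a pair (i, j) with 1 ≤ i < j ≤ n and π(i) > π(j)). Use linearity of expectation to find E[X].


Write X = Σ X_I over the C(254, 2) = 32131 pairs i < j, with X_I the indicator of one inversion.
There are 32131 indicators.
For each fixed pair i < j, the values π(i) and π(j) are two distinct elements of {1, …, 254} in uniformly random order; by symmetry P[π(i) > π(j)] = 1/2.
By linearity: E[X] = 32131 · (1/2) = C(254, 2) · (1/2) = 32131/2 = 32131/2 ≈ 16065.500000.

E[X] = 32131/2 = 16065.500000.


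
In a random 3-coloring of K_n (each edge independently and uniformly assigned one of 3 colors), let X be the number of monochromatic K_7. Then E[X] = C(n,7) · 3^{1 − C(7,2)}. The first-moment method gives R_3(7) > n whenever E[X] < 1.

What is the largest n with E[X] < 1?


We need C(n, 7) · 3^{1 − 21} < 1, i.e. C(n, 7) < 3^{21 − 1} = 3486784401.
Check values of n near the boundary:
  n = 78: C(78, 7) = 2641902120; 2641902120 < 3486784401? YES
  n = 79: C(79, 7) = 2898753715; 2898753715 < 3486784401? YES
  n = 80: C(80, 7) = 3176716400; 3176716400 < 3486784401? YES
  n = 81: C(81, 7) = 3477216600; 3477216600 < 3486784401? YES
  n = 82: C(82, 7) = 3801756816; 3801756816 < 3486784401? NO
The largest n with C(n, 7) < 3486784401 is n = 81 (where E[X] = 42928600/43046721 ≈ 0.997). Hence R_3(7) > 81, i.e. R_3(7) ≥ 82.

Largest n = 81; hence R_3(7) > 81.


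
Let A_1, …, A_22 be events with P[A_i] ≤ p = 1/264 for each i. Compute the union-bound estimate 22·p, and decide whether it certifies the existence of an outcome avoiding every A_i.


Union bound: P[∪_{i=1}^{22} A_i] ≤ Σ_i P[A_i] ≤ 22·p = 22·(1/264) = 1/12.
Numerically: 1/12 ≈ 0.083333.
Is 1/12 < 1? YES.
Since P[∪ A_i] ≤ 1/12 < 1, the complement has P[∩ A_i^c] ≥ 1 − 1/12 = 11/12 > 0, so some outcome avoids every A_i.

22·p = 1/12 ≈ 0.083333; existence CERTIFIED by the union bound.


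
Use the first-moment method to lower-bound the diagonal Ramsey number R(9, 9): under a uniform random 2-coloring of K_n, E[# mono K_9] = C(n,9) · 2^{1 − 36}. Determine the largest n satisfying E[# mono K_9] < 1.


We need C(n, 9) · 2^{1 − 36} < 1, i.e. C(n, 9) < 2^{36 − 1} = 34359738368.
Check values of n near the boundary:
  n = 61: C(61, 9) = 17341763505; 17341763505 < 34359738368? YES
  n = 62: C(62, 9) = 20286591270; 20286591270 < 34359738368? YES
  n = 63: C(63, 9) = 23667689815; 23667689815 < 34359738368? YES
  n = 64: C(64, 9) = 27540584512; 27540584512 < 34359738368? YES
  n = 65: C(65, 9) = 31966749880; 31966749880 < 34359738368? YES
  n = 66: C(66, 9) = 37014131440; 37014131440 < 34359738368? NO
The largest n with C(n, 9) < 34359738368 is n = 65 (where E[X] = 3995843735/4294967296 ≈ 0.930355). Hence R(9, 9) > 65, i.e. R(9, 9) ≥ 66.

Largest n = 65; hence R(9, 9) > 65.


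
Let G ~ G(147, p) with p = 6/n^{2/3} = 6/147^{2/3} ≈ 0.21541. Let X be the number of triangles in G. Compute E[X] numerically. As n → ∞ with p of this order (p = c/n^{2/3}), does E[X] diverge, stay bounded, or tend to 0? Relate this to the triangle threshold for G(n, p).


Number of potential triangles: C(147, 3) = 518665.
Each occurs with probability p³ ≈ (0.21541)³ ≈ 9.9958351e-03.
By linearity: E[X] = C(147, 3)·p³ ≈ 518665 · 9.9958351e-03 ≈ 5184.48980.
Since α = 2/3 < 1, p = c/n^{2/3} ≫ 1/n is above the triangle threshold p ~ 1/n. Asymptotically E[X] ~ (c³/6)·n^{3(1−α)} = (6³/6)·n^{1} → ∞; triangles are abundant w.h.p.

E[X] ≈ 5184.48980; in regime p = Θ(1/n^{2/3}) E[X] diverges (above the triangle threshold p ~ 1/n).


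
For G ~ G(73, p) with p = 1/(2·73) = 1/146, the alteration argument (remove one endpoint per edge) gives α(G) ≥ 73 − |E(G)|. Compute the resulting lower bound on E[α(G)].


E[|E(G)|] = C(73, 2)·p = 2628 · (1/146) = 18.
E[α(G)] ≥ n − E[|E(G)|] = 73 − 18 = 55.
Numerically: ≈ 55.000000.
(This is only a lower bound; the true E[α(G)] may be larger.)

E[α(G)] ≥ 55 ≈ 55.000000.


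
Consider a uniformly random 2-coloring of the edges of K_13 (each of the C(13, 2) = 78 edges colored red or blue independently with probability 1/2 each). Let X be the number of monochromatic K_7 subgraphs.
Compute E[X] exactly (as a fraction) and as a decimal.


Let X = Σ_S X_S over the C(13, 7) = 1716 subsets S of size 7, where X_S = 1 if the K_7 on S is monochromatic.
For a fixed S, the K_7 on S has C(7, 2) = 21 edges. P[all 21 edges red] = (1/2)^21, and likewise for blue, so P[monochromatic] = 2·(1/2)^21 = 2^{1 − 21} = 1/1048576.
Summing: E[X] = C(13, 7) · 2^{1 − 21} = 1716 · 1/1048576 = 429/262144.
Numerically: E[X] ≈ 0.00164.

E[X] = C(13,7)·2^(1−C(7,2)) = 429/262144 ≈ 0.00164.


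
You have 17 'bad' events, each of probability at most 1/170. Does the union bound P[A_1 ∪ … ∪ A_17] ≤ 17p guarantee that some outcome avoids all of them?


Union bound: P[∪_{i=1}^{17} A_i] ≤ Σ_i P[A_i] ≤ 17·p = 17·(1/170) = 1/10.
Numerically: 1/10 ≈ 0.10000.
Is 1/10 < 1? YES.
Since P[∪ A_i] ≤ 1/10 < 1, the complement has P[∩ A_i^c] ≥ 1 − 1/10 = 9/10 > 0, so some outcome avoids every A_i.

17·p = 1/10 ≈ 0.10000; existence CERTIFIED by the union bound.


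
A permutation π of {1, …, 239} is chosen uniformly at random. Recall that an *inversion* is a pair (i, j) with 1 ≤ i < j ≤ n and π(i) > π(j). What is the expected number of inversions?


Write X = Σ X_I over the C(239, 2) = 28441 pairs i < j, with X_I the indicator of one inversion.
There are 28441 indicators.
For each fixed pair i < j, the values π(i) and π(j) are two distinct elements of {1, …, 239} in uniformly random order; by symmetry P[π(i) > π(j)] = 1/2.
By linearity: E[X] = 28441 · (1/2) = C(239, 2) · (1/2) = 28441/2 = 28441/2 ≈ 14220.500000.

E[X] = 28441/2 = 14220.500000.


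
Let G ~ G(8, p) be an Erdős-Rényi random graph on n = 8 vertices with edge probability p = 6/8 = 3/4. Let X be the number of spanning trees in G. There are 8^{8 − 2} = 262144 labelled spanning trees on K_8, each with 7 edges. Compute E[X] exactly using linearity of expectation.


K_8 has 8^{8 − 2} = 262144 labelled spanning trees.
For each such spanning tree H, let X_H = 1 if all 7 edges of H are present in G. Then P[X_H = 1] = p^{7} = (3/4)^{7} = 2187/16384.
Summing the indicators: E[X] = Σ_H E[X_H] = 262144 · p^{7} = 262144 · 2187/16384 = 34992.
Numerically: E[X] ≈ 34992.

E[X] = 262144 · (3/4)^{7} = 34992 ≈ 34992.


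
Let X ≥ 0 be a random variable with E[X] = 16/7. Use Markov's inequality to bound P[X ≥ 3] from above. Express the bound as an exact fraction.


μ = E[X] = 16/7, a = 3.
Markov: P[X ≥ 3] ≤ μ/a = (16/7)/3 = 16/21.
Numerically: ≈ 0.7619.
(Since a = 3 > μ = 2.2857, the bound 16/21 is < 1 and informative.)

P[X ≥ 3] ≤ 16/21 ≈ 0.7619.


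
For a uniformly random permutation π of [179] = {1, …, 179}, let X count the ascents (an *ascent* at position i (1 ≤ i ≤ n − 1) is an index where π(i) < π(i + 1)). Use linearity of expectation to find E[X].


Write X = Σ X_I over i = 1, …, 178, with X_I the indicator of one ascent.
There are 178 indicators.
For each fixed i, the pair (π(i), π(i+1)) is a uniformly random ordered pair of distinct values from {1, …, 179}; by symmetry P[π(i) < π(i+1)] = 1/2.
By linearity: E[X] = 178 · (1/2) = (179 − 1) · (1/2) = 89 ≈ 89.00000.

E[X] = 89 = 89.00000.


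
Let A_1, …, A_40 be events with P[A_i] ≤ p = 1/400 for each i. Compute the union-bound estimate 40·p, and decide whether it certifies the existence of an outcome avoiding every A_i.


Union bound: P[∪_{i=1}^{40} A_i] ≤ Σ_i P[A_i] ≤ 40·p = 40·(1/400) = 1/10.
Numerically: 1/10 ≈ 0.10000.
Is 1/10 < 1? YES.
Since P[∪ A_i] ≤ 1/10 < 1, the complement has P[∩ A_i^c] ≥ 1 − 1/10 = 9/10 > 0, so some outcome avoids every A_i.

40·p = 1/10 ≈ 0.10000; existence CERTIFIED by the union bound.


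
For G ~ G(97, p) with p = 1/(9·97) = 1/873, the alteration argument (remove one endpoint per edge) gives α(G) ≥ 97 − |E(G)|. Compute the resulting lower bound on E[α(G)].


E[|E(G)|] = C(97, 2)·p = 4656 · (1/873) = 16/3.
E[α(G)] ≥ n − E[|E(G)|] = 97 − 16/3 = 275/3.
Numerically: ≈ 91.666667.
(This is only a lower bound; the true E[α(G)] may be larger.)

E[α(G)] ≥ 275/3 ≈ 91.666667.


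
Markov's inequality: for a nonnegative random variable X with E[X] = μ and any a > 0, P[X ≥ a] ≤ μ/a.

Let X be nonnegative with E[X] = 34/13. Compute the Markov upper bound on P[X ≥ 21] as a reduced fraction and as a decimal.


μ = E[X] = 34/13, a = 21.
Markov: P[X ≥ 21] ≤ μ/a = (34/13)/21 = 34/273.
Numerically: ≈ 0.12454.
(Since a = 21 > μ = 2.61538, the bound 34/273 is < 1 and informative.)

P[X ≥ 21] ≤ 34/273 ≈ 0.12454.


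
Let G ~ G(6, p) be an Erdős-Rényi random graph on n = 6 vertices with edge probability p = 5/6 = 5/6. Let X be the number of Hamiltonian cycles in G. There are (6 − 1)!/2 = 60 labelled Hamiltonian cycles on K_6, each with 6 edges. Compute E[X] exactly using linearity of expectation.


K_6 has (6 − 1)!/2 = 60 labelled Hamiltonian cycles.
For each such Hamiltonian cycle H, let X_H = 1 if all 6 edges of H are present in G. Then P[X_H = 1] = p^{6} = (5/6)^{6} = 15625/46656.
Summing the indicators: E[X] = Σ_H E[X_H] = 60 · p^{6} = 60 · 15625/46656 = 78125/3888.
Numerically: E[X] ≈ 20.1.

E[X] = 60 · (5/6)^{6} = 78125/3888 ≈ 20.1.


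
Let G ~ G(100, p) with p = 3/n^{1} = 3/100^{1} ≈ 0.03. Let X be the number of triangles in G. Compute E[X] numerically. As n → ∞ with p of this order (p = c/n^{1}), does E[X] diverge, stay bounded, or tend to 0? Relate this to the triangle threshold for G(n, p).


Number of potential triangles: C(100, 3) = 161700.
Each occurs with probability p³ ≈ (0.03)³ ≈ 2.700000e-05.
By linearity: E[X] = C(100, 3)·p³ ≈ 161700 · 2.700000e-05 ≈ 4.3659.
Here α = 1, so p = 3/n is exactly at the triangle threshold p ~ 1/n. Asymptotically E[X] → c³/6 = 3³/6 = 9/2 ≈ 4.5000, a bounded constant. In this regime the triangle count is asymptotically Poisson(c³/6).

E[X] ≈ 4.3659; in regime p = Θ(1/n^{1}) E[X] stays bounded (at the triangle threshold p ~ 1/n).


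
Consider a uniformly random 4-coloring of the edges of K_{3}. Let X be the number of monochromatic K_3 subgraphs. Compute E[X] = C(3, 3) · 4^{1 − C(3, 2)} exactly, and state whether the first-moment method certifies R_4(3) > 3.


E[X] = C(3, 3) · 4^{1 − 3} = 1 · 4^{−2} = 1/16.
As a reduced fraction: E[X] = 1/16 ≈ 0.062.
Is E[X] < 1? YES.
Since E[X] < 1, there exists a 4-coloring of K_{3} with no monochromatic K_3; hence R_4(3) > 3.

E[X] = 1/16 ≈ 0.062; E[X] < 1, so R_4(3) > 3.


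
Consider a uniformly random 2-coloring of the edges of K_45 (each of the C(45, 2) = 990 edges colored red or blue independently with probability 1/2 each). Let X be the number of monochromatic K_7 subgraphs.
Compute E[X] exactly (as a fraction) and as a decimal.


Let X = Σ_S X_S over the C(45, 7) = 45379620 subsets S of size 7, where X_S = 1 if the K_7 on S is monochromatic.
For a fixed S, the K_7 on S has C(7, 2) = 21 edges. P[all 21 edges red] = (1/2)^21, and likewise for blue, so P[monochromatic] = 2·(1/2)^21 = 2^{1 − 21} = 1/1048576.
Summing: E[X] = C(45, 7) · 2^{1 − 21} = 45379620 · 1/1048576 = 11344905/262144.
Numerically: E[X] ≈ 43.277.

E[X] = C(45,7)·2^(1−C(7,2)) = 11344905/262144 ≈ 43.277.


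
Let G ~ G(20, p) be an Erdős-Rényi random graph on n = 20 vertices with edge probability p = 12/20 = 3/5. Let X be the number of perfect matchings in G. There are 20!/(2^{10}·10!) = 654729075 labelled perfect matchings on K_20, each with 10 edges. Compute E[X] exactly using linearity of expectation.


K_20 has 20!/(2^{10}·10!) = 654729075 labelled perfect matchings.
For each such perfect matching H, let X_H = 1 if all 10 edges of H are present in G. Then P[X_H = 1] = p^{10} = (3/5)^{10} = 59049/9765625.
By linearity of expectation: E[X] = Σ_H E[X_H] = 654729075 · p^{10} = 654729075 · 59049/9765625 = 1546443885987/390625.
Numerically: E[X] ≈ 3.9589e+06.

E[X] = 654729075 · (3/5)^{10} = 1546443885987/390625 ≈ 3.9589e+06.


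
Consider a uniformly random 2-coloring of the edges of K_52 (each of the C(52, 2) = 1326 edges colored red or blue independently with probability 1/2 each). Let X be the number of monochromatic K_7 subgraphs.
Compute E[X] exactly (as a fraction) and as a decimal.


Let X = Σ_S X_S over the C(52, 7) = 133784560 subsets S of size 7, where X_S = 1 if the K_7 on S is monochromatic.
For a fixed S, the K_7 on S has C(7, 2) = 21 edges. P[all 21 edges red] = (1/2)^21, and likewise for blue, so P[monochromatic] = 2·(1/2)^21 = 2^{1 − 21} = 1/1048576.
Summing: E[X] = C(52, 7) · 2^{1 − 21} = 133784560 · 1/1048576 = 8361535/65536.
Numerically: E[X] ≈ 127.58690.

E[X] = C(52,7)·2^(1−C(7,2)) = 8361535/65536 ≈ 127.58690.


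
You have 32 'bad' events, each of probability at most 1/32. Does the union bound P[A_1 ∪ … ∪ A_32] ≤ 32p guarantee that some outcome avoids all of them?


Union bound: P[∪_{i=1}^{32} A_i] ≤ Σ_i P[A_i] ≤ 32·p = 32·(1/32) = 1.
Numerically: 1 ≈ 1.00000.
Is 1 < 1? NO.
Since the bound 1 is ≥ 1, the union bound is uninformative here; it does NOT by itself certify existence.

32·p = 1 ≈ 1.00000; existence NOT certified by the union bound.


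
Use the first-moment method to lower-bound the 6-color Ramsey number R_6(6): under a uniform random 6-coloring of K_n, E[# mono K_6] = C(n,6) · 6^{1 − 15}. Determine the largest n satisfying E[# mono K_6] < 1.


We need C(n, 6) · 6^{1 − 15} < 1, i.e. C(n, 6) < 6^{15 − 1} = 78364164096.
Check values of n near the boundary:
  n = 193: C(193, 6) = 66364016544; 66364016544 < 78364164096? YES
  n = 194: C(194, 6) = 68482017072; 68482017072 < 78364164096? YES
  n = 195: C(195, 6) = 70656049360; 70656049360 < 78364164096? YES
  n = 196: C(196, 6) = 72887293024; 72887293024 < 78364164096? YES
  n = 197: C(197, 6) = 75176946208; 75176946208 < 78364164096? YES
  n = 198: C(198, 6) = 77526225777; 77526225777 < 78364164096? YES
  n = 199: C(199, 6) = 79936367511; 79936367511 < 78364164096? NO
  n = 200: C(200, 6) = 82408626300; 82408626300 < 78364164096? NO
The largest n with C(n, 6) < 78364164096 is n = 198 (where E[X] = 25842075259/26121388032 ≈ 0.989). Hence R_6(6) > 198, i.e. R_6(6) ≥ 199.

Largest n = 198; hence R_6(6) > 198.


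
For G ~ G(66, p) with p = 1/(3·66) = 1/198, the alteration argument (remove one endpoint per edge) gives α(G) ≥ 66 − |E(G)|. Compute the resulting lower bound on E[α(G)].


E[|E(G)|] = C(66, 2)·p = 2145 · (1/198) = 65/6.
E[α(G)] ≥ n − E[|E(G)|] = 66 − 65/6 = 331/6.
Numerically: ≈ 55.16667.
(This is only a lower bound; the true E[α(G)] may be larger.)

E[α(G)] ≥ 331/6 ≈ 55.16667.


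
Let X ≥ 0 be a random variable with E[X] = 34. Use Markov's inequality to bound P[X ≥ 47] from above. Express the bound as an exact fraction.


μ = E[X] = 34, a = 47.
Markov: P[X ≥ 47] ≤ μ/a = (34)/47 = 34/47.
Numerically: ≈ 0.7234.
(Since a = 47 > μ = 34.0000, the bound 34/47 is < 1 and informative.)

P[X ≥ 47] ≤ 34/47 ≈ 0.7234.


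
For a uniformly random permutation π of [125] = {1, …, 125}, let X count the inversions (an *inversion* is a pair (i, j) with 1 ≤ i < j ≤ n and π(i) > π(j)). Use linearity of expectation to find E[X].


Write X = Σ X_I over the C(125, 2) = 7750 pairs i < j, with X_I the indicator of one inversion.
There are 7750 indicators.
For each fixed pair i < j, the values π(i) and π(j) are two distinct elements of {1, …, 125} in uniformly random order; by symmetry P[π(i) > π(j)] = 1/2.
By linearity: E[X] = 7750 · (1/2) = C(125, 2) · (1/2) = 7750/2 = 3875 ≈ 3875.00000.

E[X] = 3875 = 3875.00000.


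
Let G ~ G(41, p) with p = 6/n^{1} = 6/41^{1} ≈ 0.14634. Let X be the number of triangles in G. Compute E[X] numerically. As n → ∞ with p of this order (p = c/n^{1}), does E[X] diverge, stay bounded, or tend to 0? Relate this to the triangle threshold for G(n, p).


Number of potential triangles: C(41, 3) = 10660.
Each occurs with probability p³ ≈ (0.14634)³ ≈ 3.1340230e-03.
By linearity: E[X] = C(41, 3)·p³ ≈ 10660 · 3.1340230e-03 ≈ 33.40869.
Here α = 1, so p = 6/n is exactly at the triangle threshold p ~ 1/n. Asymptotically E[X] → c³/6 = 6³/6 = 36 ≈ 36.00000, a bounded constant. In this regime the triangle count is asymptotically Poisson(c³/6).

E[X] ≈ 33.40869; in regime p = Θ(1/n^{1}) E[X] stays bounded (at the triangle threshold p ~ 1/n).


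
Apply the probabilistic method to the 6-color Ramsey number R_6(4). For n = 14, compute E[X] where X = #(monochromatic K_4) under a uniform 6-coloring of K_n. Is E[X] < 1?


E[X] = C(14, 4) · 6^{1 − 6} = 1001 · 6^{−5} = 1001/7776.
As a reduced fraction: E[X] = 1001/7776 ≈ 0.1287.
Is E[X] < 1? YES.
Since E[X] < 1, there exists a 6-coloring of K_{14} with no monochromatic K_4; hence R_6(4) > 14.

E[X] = 1001/7776 ≈ 0.1287; E[X] < 1, so R_6(4) > 14.


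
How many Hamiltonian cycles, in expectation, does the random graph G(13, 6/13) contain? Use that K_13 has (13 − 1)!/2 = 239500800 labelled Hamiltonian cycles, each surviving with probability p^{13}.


K_13 has (13 − 1)!/2 = 239500800 labelled Hamiltonian cycles.
For each such Hamiltonian cycle H, let X_H = 1 if all 13 edges of H are present in G. Then P[X_H = 1] = p^{13} = (6/13)^{13} = 13060694016/302875106592253.
By linearity of expectation: E[X] = Σ_H E[X_H] = 239500800 · p^{13} = 239500800 · 13060694016/302875106592253 = 3128046665387212800/302875106592253.
Numerically: E[X] ≈ 10327.8.

E[X] = 239500800 · (6/13)^{13} = 3128046665387212800/302875106592253 ≈ 10327.8.


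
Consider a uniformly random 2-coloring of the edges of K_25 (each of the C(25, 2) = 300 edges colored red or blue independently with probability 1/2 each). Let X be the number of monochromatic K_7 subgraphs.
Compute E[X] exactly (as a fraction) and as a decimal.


Let X = Σ_S X_S over the C(25, 7) = 480700 subsets S of size 7, where X_S = 1 if the K_7 on S is monochromatic.
For a fixed S, the K_7 on S has C(7, 2) = 21 edges. P[all 21 edges red] = (1/2)^21, and likewise for blue, so P[monochromatic] = 2·(1/2)^21 = 2^{1 − 21} = 1/1048576.
Summing: E[X] = C(25, 7) · 2^{1 − 21} = 480700 · 1/1048576 = 120175/262144.
Numerically: E[X] ≈ 0.4584.

E[X] = C(25,7)·2^(1−C(7,2)) = 120175/262144 ≈ 0.4584.


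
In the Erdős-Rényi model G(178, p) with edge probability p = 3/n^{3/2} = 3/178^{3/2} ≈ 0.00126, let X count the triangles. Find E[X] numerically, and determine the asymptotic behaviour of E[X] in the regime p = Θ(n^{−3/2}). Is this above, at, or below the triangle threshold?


Number of potential triangles: C(178, 3) = 924176.
Each occurs with probability p³ ≈ (0.00126)³ ≈ 2.01592e-09.
By linearity: E[X] = C(178, 3)·p³ ≈ 924176 · 2.01592e-09 ≈ 0.002.
Since α = 3/2 > 1, p = c/n^{3/2} = o(1/n) is below the triangle threshold p ~ 1/n. Asymptotically E[X] ~ (c³/6)·n^{3(1−α)} = (3³/6)·n^{-1.5} → 0, so by Markov's inequality G has no triangles w.h.p.

E[X] ≈ 0.002; in regime p = Θ(1/n^{3/2}) E[X] tends to 0 (below the triangle threshold p ~ 1/n).


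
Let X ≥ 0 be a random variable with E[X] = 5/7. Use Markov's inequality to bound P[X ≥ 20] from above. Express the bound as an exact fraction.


μ = E[X] = 5/7, a = 20.
Markov: P[X ≥ 20] ≤ μ/a = (5/7)/20 = 1/28.
Numerically: ≈ 0.0357.
(Since a = 20 > μ = 0.7143, the bound 1/28 is < 1 and informative.)

P[X ≥ 20] ≤ 1/28 ≈ 0.0357.


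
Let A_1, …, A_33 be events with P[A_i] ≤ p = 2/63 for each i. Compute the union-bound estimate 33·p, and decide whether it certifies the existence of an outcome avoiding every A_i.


Union bound: P[∪_{i=1}^{33} A_i] ≤ Σ_i P[A_i] ≤ 33·p = 33·(2/63) = 22/21.
Numerically: 22/21 ≈ 1.047619.
Is 22/21 < 1? NO.
Since the bound 22/21 is ≥ 1, the union bound is uninformative here; it does NOT by itself certify existence.

33·p = 22/21 ≈ 1.047619; existence NOT certified by the union bound.


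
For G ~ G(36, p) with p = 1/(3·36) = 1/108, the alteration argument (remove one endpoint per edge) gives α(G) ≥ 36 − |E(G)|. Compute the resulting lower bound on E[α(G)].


E[|E(G)|] = C(36, 2)·p = 630 · (1/108) = 35/6.
E[α(G)] ≥ n − E[|E(G)|] = 36 − 35/6 = 181/6.
Numerically: ≈ 30.166667.
(This is only a lower bound; the true E[α(G)] may be larger.)

E[α(G)] ≥ 181/6 ≈ 30.166667.


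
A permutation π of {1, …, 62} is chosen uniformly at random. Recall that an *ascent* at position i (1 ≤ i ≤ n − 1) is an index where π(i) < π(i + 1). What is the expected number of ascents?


Write X = Σ X_I over i = 1, …, 61, with X_I the indicator of one ascent.
There are 61 indicators.
For each fixed i, the pair (π(i), π(i+1)) is a uniformly random ordered pair of distinct values from {1, …, 62}; by symmetry P[π(i) < π(i+1)] = 1/2.
By linearity: E[X] = 61 · (1/2) = (62 − 1) · (1/2) = 61/2 ≈ 30.500000.

E[X] = 61/2 = 30.500000.


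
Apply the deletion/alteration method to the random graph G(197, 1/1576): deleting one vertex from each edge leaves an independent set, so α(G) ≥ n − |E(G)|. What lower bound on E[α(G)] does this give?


E[|E(G)|] = C(197, 2)·p = 19306 · (1/1576) = 49/4.
E[α(G)] ≥ n − E[|E(G)|] = 197 − 49/4 = 739/4.
Numerically: ≈ 184.750.
(This is only a lower bound; the true E[α(G)] may be larger.)

E[α(G)] ≥ 739/4 ≈ 184.750.


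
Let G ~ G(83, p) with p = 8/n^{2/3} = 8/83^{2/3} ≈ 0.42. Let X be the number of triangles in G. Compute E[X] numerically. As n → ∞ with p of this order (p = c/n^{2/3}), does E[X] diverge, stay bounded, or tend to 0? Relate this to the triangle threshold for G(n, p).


Number of potential triangles: C(83, 3) = 91881.
Each occurs with probability p³ ≈ (0.42)³ ≈ 7.43214e-02.
By linearity: E[X] = C(83, 3)·p³ ≈ 91881 · 7.43214e-02 ≈ 6828.723.
Since α = 2/3 < 1, p = c/n^{2/3} ≫ 1/n is above the triangle threshold p ~ 1/n. Asymptotically E[X] ~ (c³/6)·n^{3(1−α)} = (8³/6)·n^{1} → ∞; triangles are abundant w.h.p.

E[X] ≈ 6828.723; in regime p = Θ(1/n^{2/3}) E[X] diverges (above the triangle threshold p ~ 1/n).


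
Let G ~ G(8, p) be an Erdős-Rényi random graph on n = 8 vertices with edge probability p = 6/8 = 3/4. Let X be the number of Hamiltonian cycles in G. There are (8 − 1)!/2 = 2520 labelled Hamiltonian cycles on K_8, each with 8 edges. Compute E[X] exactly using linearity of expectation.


K_8 has (8 − 1)!/2 = 2520 labelled Hamiltonian cycles.
For each such Hamiltonian cycle H, let X_H = 1 if all 8 edges of H are present in G. Then P[X_H = 1] = p^{8} = (3/4)^{8} = 6561/65536.
Summing the indicators: E[X] = Σ_H E[X_H] = 2520 · p^{8} = 2520 · 6561/65536 = 2066715/8192.
Numerically: E[X] ≈ 252.

E[X] = 2520 · (3/4)^{8} = 2066715/8192 ≈ 252.


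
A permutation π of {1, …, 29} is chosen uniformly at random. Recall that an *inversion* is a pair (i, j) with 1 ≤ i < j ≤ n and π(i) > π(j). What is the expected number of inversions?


Write X = Σ X_I over the C(29, 2) = 406 pairs i < j, with X_I the indicator of one inversion.
There are 406 indicators.
For each fixed pair i < j, the values π(i) and π(j) are two distinct elements of {1, …, 29} in uniformly random order; by symmetry P[π(i) > π(j)] = 1/2.
By linearity: E[X] = 406 · (1/2) = C(29, 2) · (1/2) = 406/2 = 203 ≈ 203.000.

E[X] = 203 = 203.000.


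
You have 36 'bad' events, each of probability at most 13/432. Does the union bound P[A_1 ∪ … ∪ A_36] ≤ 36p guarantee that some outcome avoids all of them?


Union bound: P[∪_{i=1}^{36} A_i] ≤ Σ_i P[A_i] ≤ 36·p = 36·(13/432) = 13/12.
Numerically: 13/12 ≈ 1.083.
Is 13/12 < 1? NO.
Since the bound 13/12 is ≥ 1, the union bound is uninformative here; it does NOT by itself certify existence.

36·p = 13/12 ≈ 1.083; existence NOT certified by the union bound.


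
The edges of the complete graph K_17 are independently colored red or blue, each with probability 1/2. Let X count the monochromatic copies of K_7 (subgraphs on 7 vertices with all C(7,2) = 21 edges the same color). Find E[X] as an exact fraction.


Let X = Σ_S X_S over the C(17, 7) = 19448 subsets S of size 7, where X_S = 1 if the K_7 on S is monochromatic.
For a fixed S, the K_7 on S has C(7, 2) = 21 edges. P[all 21 edges red] = (1/2)^21, and likewise for blue, so P[monochromatic] = 2·(1/2)^21 = 2^{1 − 21} = 1/1048576.
By linearity: E[X] = C(17, 7) · 2^{1 − 21} = 19448 · 1/1048576 = 2431/131072.
Numerically: E[X] ≈ 0.01855.

E[X] = C(17,7)·2^(1−C(7,2)) = 2431/131072 ≈ 0.01855.


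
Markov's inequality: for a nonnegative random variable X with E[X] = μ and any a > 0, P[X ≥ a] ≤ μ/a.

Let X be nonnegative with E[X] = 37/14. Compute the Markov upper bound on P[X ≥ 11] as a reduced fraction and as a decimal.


μ = E[X] = 37/14, a = 11.
Markov: P[X ≥ 11] ≤ μ/a = (37/14)/11 = 37/154.
Numerically: ≈ 0.240260.
(Since a = 11 > μ = 2.642857, the bound 37/154 is < 1 and informative.)

P[X ≥ 11] ≤ 37/154 ≈ 0.240260.


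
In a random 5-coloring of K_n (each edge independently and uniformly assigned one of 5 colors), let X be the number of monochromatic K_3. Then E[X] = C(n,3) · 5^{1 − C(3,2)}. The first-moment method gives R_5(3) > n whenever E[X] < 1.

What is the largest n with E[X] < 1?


We need C(n, 3) · 5^{1 − 3} < 1, i.e. C(n, 3) < 5^{3 − 1} = 25.
Check values of n near the boundary:
  n = 3: C(3, 3) = 1; 1 < 25? YES
  n = 4: C(4, 3) = 4; 4 < 25? YES
  n = 5: C(5, 3) = 10; 10 < 25? YES
  n = 6: C(6, 3) = 20; 20 < 25? YES
  n = 7: C(7, 3) = 35; 35 < 25? NO
The largest n with C(n, 3) < 25 is n = 6 (where E[X] = 4/5 ≈ 0.8000000). Hence R_5(3) > 6, i.e. R_5(3) ≥ 7.

Largest n = 6; hence R_5(3) > 6.


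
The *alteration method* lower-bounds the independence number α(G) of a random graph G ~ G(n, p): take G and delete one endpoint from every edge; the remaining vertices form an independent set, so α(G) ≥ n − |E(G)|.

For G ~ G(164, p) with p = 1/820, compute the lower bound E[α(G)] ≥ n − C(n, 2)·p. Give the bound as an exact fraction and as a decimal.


E[|E(G)|] = C(164, 2)·p = 13366 · (1/820) = 163/10.
E[α(G)] ≥ n − E[|E(G)|] = 164 − 163/10 = 1477/10.
Numerically: ≈ 147.700000.
(This is only a lower bound; the true E[α(G)] may be larger.)

E[α(G)] ≥ 1477/10 ≈ 147.700000.


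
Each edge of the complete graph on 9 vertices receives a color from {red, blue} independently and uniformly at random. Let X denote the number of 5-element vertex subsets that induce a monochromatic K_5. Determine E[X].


Let X = Σ_S X_S over the C(9, 5) = 126 subsets S of size 5, where X_S = 1 if the K_5 on S is monochromatic.
For a fixed S, the K_5 on S has C(5, 2) = 10 edges. P[all 10 edges red] = (1/2)^10, and likewise for blue, so P[monochromatic] = 2·(1/2)^10 = 2^{1 − 10} = 1/512.
By linearity: E[X] = C(9, 5) · 2^{1 − 10} = 126 · 1/512 = 63/256.
Numerically: E[X] ≈ 0.24609.

E[X] = C(9,5)·2^(1−C(5,2)) = 63/256 ≈ 0.24609.


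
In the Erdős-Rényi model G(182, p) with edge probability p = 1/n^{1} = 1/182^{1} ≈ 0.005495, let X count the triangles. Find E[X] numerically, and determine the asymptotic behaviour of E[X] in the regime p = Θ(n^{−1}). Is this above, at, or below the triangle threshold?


Number of potential triangles: C(182, 3) = 988260.
Each occurs with probability p³ ≈ (0.005495)³ ≈ 1.658769e-07.
By linearity: E[X] = C(182, 3)·p³ ≈ 988260 · 1.658769e-07 ≈ 0.1639.
Here α = 1, so p = 1/n is exactly at the triangle threshold p ~ 1/n. Asymptotically E[X] → c³/6 = 1³/6 = 1/6 ≈ 0.1667, a bounded constant. In this regime the triangle count is asymptotically Poisson(c³/6).

E[X] ≈ 0.1639; in regime p = Θ(1/n^{1}) E[X] stays bounded (at the triangle threshold p ~ 1/n).


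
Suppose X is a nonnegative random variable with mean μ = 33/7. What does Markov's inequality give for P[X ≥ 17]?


μ = E[X] = 33/7, a = 17.
Markov: P[X ≥ 17] ≤ μ/a = (33/7)/17 = 33/119.
Numerically: ≈ 0.277.
(Since a = 17 > μ = 4.714, the bound 33/119 is < 1 and informative.)

P[X ≥ 17] ≤ 33/119 ≈ 0.277.


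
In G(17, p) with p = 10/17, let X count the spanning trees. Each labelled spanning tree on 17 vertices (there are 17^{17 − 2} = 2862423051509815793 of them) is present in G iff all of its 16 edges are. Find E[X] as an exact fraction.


K_17 has 17^{17 − 2} = 2862423051509815793 labelled spanning trees.
For each such spanning tree H, let X_H = 1 if all 16 edges of H are present in G. Then P[X_H = 1] = p^{16} = (10/17)^{16} = 10000000000000000/48661191875666868481.
Summing the indicators: E[X] = Σ_H E[X_H] = 2862423051509815793 · p^{16} = 2862423051509815793 · 10000000000000000/48661191875666868481 = 10000000000000000/17.
Numerically: E[X] ≈ 5.882e+14.

E[X] = 2862423051509815793 · (10/17)^{16} = 10000000000000000/17 ≈ 5.882e+14.


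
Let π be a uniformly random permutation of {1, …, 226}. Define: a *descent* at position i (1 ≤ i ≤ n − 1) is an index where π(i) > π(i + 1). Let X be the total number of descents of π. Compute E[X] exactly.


Write X = Σ X_I over i = 1, …, 225, with X_I the indicator of one descent.
There are 225 indicators.
For each fixed i, the pair (π(i), π(i+1)) is a uniformly random ordered pair of distinct values from {1, …, 226}; by symmetry P[π(i) > π(i+1)] = 1/2.
By linearity: E[X] = 225 · (1/2) = (226 − 1) · (1/2) = 225/2 ≈ 112.500.

E[X] = 225/2 = 112.500.


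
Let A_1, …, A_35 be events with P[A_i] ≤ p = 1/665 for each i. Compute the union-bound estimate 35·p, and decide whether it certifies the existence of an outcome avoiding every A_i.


Union bound: P[∪_{i=1}^{35} A_i] ≤ Σ_i P[A_i] ≤ 35·p = 35·(1/665) = 1/19.
Numerically: 1/19 ≈ 0.053.
Is 1/19 < 1? YES.
Since P[∪ A_i] ≤ 1/19 < 1, the complement has P[∩ A_i^c] ≥ 1 − 1/19 = 18/19 > 0, so some outcome avoids every A_i.

35·p = 1/19 ≈ 0.053; existence CERTIFIED by the union bound.


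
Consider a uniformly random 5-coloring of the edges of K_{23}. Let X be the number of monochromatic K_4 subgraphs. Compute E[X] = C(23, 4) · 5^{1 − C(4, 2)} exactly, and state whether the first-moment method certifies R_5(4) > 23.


E[X] = C(23, 4) · 5^{1 − 6} = 8855 · 5^{−5} = 8855/3125.
As a reduced fraction: E[X] = 1771/625 ≈ 2.8336.
Is E[X] < 1? NO.
Since E[X] ≥ 1, the first-moment bound is inconclusive at n = 23; it does NOT by itself certify R_5(4) > 23.

E[X] = 1771/625 ≈ 2.8336; E[X] ≥ 1; first-moment method inconclusive here.


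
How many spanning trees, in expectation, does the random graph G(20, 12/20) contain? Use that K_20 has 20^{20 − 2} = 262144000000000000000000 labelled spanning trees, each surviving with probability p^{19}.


K_20 has 20^{20 − 2} = 262144000000000000000000 labelled spanning trees.
For each such spanning tree H, let X_H = 1 if all 19 edges of H are present in G. Then P[X_H = 1] = p^{19} = (3/5)^{19} = 1162261467/19073486328125.
By linearity of expectation: E[X] = Σ_H E[X_H] = 262144000000000000000000 · p^{19} = 262144000000000000000000 · 1162261467/19073486328125 = 79869999842655731712/5.
Numerically: E[X] ≈ 1.597e+19.

E[X] = 262144000000000000000000 · (3/5)^{19} = 79869999842655731712/5 ≈ 1.597e+19.
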